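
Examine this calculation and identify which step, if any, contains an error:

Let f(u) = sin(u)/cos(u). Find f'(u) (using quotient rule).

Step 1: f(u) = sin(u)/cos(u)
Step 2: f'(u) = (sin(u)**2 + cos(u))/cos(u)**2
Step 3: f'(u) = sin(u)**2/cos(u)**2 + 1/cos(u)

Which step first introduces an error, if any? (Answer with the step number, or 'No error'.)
Step 2

Step 2 is incorrect due to a wrong exponent.
The step shows: (sin(u)**2 + cos(u))/cos(u)**2
The correct value should be: (sin(u)**2 + cos(u)**2)/cos(u)**2

Explanation: The exponent 2 on cos(u) was incorrectly written as 1: the term (sin(u)**2 + cos(u)**2)/cos(u)**2 was incorrectly written as (sin(u)**2 + cos(u))/cos(u)**2
The later steps are derived from this incorrect expression, so the error originates in Step 2.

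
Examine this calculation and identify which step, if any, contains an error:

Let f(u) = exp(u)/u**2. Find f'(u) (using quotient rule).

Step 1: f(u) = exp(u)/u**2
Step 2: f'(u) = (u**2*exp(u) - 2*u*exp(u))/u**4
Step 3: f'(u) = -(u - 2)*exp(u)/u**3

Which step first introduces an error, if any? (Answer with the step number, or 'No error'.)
Step 3

Step 3 is incorrect due to a sign flip.
The step shows: -(u - 2)*exp(u)/u**3
The correct value should be: (u - 2)*exp(u)/u**3

Explanation: The sign of the whole expression was flipped: the term (u - 2)*exp(u)/u**3 was incorrectly written as -(u - 2)*exp(u)/u**3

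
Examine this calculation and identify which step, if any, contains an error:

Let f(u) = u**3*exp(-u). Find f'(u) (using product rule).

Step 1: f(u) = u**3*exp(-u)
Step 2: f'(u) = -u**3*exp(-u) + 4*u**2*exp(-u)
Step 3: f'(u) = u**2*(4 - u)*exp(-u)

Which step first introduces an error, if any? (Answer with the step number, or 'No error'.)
Step 2

Step 2 is incorrect due to a wrong coefficient.
The step shows: -u**3*exp(-u) + 4*u**2*exp(-u)
The correct value should be: -u**3*exp(-u) + 3*u**2*exp(-u)

Explanation: The coefficient 3 was incorrectly written as 4: the term 3*u**2*exp(-u) was incorrectly written as 4*u**2*exp(-u)
The later steps are derived from this incorrect expression, so the error originates in Step 2.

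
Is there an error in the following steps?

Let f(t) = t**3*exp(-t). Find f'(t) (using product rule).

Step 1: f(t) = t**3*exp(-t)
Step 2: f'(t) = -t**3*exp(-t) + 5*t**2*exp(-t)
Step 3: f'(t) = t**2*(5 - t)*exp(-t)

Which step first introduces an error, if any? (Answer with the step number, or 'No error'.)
Step 2

Step 2 is incorrect due to a wrong coefficient.
The step shows: -t**3*exp(-t) + 5*t**2*exp(-t)
The correct value should be: -t**3*exp(-t) + 3*t**2*exp(-t)

Explanation: The coefficient 3 was incorrectly written as 5: the term 3*t**2*exp(-t) was incorrectly written as 5*t**2*exp(-t)
The later steps are derived from this incorrect expression, so the error originates in Step 2.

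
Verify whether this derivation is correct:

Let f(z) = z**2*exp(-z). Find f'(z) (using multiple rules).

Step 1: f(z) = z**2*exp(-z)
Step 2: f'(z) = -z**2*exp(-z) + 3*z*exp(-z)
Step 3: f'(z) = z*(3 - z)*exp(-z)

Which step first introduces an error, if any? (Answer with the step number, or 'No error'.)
Step 2

Step 2 is incorrect due to a wrong coefficient.
The step shows: -z**2*exp(-z) + 3*z*exp(-z)
The correct value should be: -z**2*exp(-z) + 2*z*exp(-z)

Explanation: The coefficient 2 was incorrectly written as 3: the term 2*z*exp(-z) was incorrectly written as 3*z*exp(-z)
The later steps are derived from this incorrect expression, so the error originates in Step 2.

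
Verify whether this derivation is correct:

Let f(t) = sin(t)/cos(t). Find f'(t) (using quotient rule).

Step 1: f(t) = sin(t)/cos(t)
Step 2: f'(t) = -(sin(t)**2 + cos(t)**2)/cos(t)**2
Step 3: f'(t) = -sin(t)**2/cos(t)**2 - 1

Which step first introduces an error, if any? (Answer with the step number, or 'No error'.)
Step 2

Step 2 is incorrect due to a sign flip.
The step shows: -(sin(t)**2 + cos(t)**2)/cos(t)**2
The correct value should be: (sin(t)**2 + cos(t)**2)/cos(t)**2

Explanation: The sign of the whole expression was flipped: the term (sin(t)**2 + cos(t)**2)/cos(t)**2 was incorrectly written as -(sin(t)**2 + cos(t)**2)/cos(t)**2
The later steps are derived from this incorrect expression, so the error originates in Step 2.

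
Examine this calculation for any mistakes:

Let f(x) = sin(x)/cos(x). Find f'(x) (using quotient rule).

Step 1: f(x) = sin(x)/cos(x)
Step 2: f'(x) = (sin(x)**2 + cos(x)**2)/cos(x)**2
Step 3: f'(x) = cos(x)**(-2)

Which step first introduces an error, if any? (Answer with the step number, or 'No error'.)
No error

All steps in this derivation are correct.
The final answer f'(x) = cos(x)**(-2) is valid.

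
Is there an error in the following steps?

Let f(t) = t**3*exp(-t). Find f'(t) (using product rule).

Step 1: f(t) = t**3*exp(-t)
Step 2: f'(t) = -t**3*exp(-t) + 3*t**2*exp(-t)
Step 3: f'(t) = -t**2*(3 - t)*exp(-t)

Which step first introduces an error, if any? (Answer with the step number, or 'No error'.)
Step 3

Step 3 is incorrect due to a sign flip.
The step shows: -t**2*(3 - t)*exp(-t)
The correct value should be: t**2*(3 - t)*exp(-t)

Explanation: The sign of the whole expression was flipped: the term t**2*(3 - t)*exp(-t) was incorrectly written as -t**2*(3 - t)*exp(-t)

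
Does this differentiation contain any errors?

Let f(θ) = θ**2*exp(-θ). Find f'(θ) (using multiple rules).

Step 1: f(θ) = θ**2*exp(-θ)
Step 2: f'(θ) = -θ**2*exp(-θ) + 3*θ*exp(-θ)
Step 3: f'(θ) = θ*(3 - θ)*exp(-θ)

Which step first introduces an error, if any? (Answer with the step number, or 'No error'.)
Step 2

Step 2 is incorrect due to a wrong coefficient.
The step shows: -θ**2*exp(-θ) + 3*θ*exp(-θ)
The correct value should be: -θ**2*exp(-θ) + 2*θ*exp(-θ)

Explanation: The coefficient 2 was incorrectly written as 3: the term 2*θ*exp(-θ) was incorrectly written as 3*θ*exp(-θ)
The later steps are derived from this incorrect expression, so the error originates in Step 2.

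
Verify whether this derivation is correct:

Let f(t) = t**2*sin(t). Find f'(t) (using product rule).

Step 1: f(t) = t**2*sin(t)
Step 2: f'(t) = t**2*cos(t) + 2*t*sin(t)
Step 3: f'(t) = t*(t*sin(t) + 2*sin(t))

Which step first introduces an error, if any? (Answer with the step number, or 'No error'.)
Step 3

Step 3 is incorrect due to a wrong trig function.
The step shows: t*(t*sin(t) + 2*sin(t))
The correct value should be: t*(t*cos(t) + 2*sin(t))

Explanation: cos(t) was incorrectly written as sin(t): the term t*(t*cos(t) + 2*sin(t)) was incorrectly written as t*(t*sin(t) + 2*sin(t))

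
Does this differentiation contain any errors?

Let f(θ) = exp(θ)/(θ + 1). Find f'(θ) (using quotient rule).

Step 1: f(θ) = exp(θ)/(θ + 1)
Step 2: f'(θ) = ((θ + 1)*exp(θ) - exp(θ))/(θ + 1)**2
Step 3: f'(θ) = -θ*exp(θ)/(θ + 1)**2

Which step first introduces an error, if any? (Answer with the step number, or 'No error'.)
Step 3

Step 3 is incorrect due to a sign flip.
The step shows: -θ*exp(θ)/(θ + 1)**2
The correct value should be: θ*exp(θ)/(θ + 1)**2

Explanation: The sign of the whole expression was flipped: the term θ*exp(θ)/(θ + 1)**2 was incorrectly written as -θ*exp(θ)/(θ + 1)**2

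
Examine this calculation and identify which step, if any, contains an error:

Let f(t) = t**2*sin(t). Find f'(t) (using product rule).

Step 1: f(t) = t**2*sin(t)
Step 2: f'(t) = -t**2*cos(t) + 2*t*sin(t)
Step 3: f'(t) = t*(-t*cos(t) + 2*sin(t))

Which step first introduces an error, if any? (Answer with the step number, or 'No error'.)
Step 2

Step 2 is incorrect due to a sign flip.
The step shows: -t**2*cos(t) + 2*t*sin(t)
The correct value should be: t**2*cos(t) + 2*t*sin(t)

Explanation: The sign of one term was flipped: the term t**2*cos(t) was incorrectly written as -t**2*cos(t)
The later steps are derived from this incorrect expression, so the error originates in Step 2.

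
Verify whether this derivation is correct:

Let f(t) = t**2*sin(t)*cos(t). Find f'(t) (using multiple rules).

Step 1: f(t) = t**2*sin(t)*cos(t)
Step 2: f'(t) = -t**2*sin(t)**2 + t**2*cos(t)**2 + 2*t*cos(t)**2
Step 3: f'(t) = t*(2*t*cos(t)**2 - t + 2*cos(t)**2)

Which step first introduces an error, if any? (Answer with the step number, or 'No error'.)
Step 2

Step 2 is incorrect due to a wrong trig function.
The step shows: -t**2*sin(t)**2 + t**2*cos(t)**2 + 2*t*cos(t)**2
The correct value should be: -t**2*sin(t)**2 + t**2*cos(t)**2 + 2*t*sin(t)*cos(t)

Explanation: sin(t) was incorrectly written as cos(t): the term 2*t*sin(t)*cos(t) was incorrectly written as 2*t*cos(t)**2
The later steps are derived from this incorrect expression, so the error originates in Step 2.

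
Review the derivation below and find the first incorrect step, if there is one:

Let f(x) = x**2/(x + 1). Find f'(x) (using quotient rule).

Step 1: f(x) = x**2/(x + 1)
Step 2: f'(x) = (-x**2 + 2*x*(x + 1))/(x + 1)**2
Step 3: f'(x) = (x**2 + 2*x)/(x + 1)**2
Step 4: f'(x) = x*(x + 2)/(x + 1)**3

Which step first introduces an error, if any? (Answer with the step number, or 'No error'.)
Step 4

Step 4 is incorrect due to a wrong exponent.
The step shows: x*(x + 2)/(x + 1)**3
The correct value should be: x*(x + 2)/(x + 1)**2

Explanation: The exponent -2 on x + 1 was incorrectly written as -3: the term x*(x + 2)/(x + 1)**2 was incorrectly written as x*(x + 2)/(x + 1)**3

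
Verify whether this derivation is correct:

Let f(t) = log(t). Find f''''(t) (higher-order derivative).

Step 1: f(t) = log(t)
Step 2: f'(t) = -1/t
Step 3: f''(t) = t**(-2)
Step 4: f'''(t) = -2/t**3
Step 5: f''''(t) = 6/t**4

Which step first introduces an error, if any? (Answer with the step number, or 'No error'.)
Step 2

Step 2 is incorrect due to a sign flip.
The step shows: -1/t
The correct value should be: 1/t

Explanation: The sign of the whole expression was flipped: the term 1/t was incorrectly written as -1/t
The later steps are derived from this incorrect expression, so the error originates in Step 2.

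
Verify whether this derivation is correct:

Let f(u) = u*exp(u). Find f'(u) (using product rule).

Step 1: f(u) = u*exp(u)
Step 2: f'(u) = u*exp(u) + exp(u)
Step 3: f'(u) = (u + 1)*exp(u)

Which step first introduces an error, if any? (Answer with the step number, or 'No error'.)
No error

All steps in this derivation are correct.
The final answer f'(u) = (u + 1)*exp(u) is valid.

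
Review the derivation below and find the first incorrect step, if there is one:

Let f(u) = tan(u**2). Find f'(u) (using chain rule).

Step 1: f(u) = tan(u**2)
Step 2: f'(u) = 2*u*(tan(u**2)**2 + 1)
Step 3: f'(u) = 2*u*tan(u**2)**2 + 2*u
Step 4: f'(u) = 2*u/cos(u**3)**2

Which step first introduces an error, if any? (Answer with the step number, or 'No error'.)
Step 4

Step 4 is incorrect due to a wrong exponent.
The step shows: 2*u/cos(u**3)**2
The correct value should be: 2*u/cos(u**2)**2

Explanation: The exponent 2 on u was incorrectly written as 3: the term 2*u/cos(u**2)**2 was incorrectly written as 2*u/cos(u**3)**2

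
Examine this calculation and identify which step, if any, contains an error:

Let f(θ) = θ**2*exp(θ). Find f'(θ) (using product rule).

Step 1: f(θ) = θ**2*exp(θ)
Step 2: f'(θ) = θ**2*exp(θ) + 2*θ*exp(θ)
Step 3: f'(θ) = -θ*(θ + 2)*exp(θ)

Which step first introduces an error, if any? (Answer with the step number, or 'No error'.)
Step 3

Step 3 is incorrect due to a sign flip.
The step shows: -θ*(θ + 2)*exp(θ)
The correct value should be: θ*(θ + 2)*exp(θ)

Explanation: The sign of the whole expression was flipped: the term θ*(θ + 2)*exp(θ) was incorrectly written as -θ*(θ + 2)*exp(θ)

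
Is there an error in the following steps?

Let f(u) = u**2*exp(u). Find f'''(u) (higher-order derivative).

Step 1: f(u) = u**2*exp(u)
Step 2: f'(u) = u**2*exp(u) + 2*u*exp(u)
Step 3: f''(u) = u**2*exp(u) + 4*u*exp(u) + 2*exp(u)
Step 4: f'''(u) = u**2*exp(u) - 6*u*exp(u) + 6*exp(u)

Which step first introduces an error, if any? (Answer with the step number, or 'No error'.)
Step 4

Step 4 is incorrect due to a sign flip.
The step shows: u**2*exp(u) - 6*u*exp(u) + 6*exp(u)
The correct value should be: u**2*exp(u) + 6*u*exp(u) + 6*exp(u)

Explanation: The sign of one term was flipped: the term 6*u*exp(u) was incorrectly written as -6*u*exp(u)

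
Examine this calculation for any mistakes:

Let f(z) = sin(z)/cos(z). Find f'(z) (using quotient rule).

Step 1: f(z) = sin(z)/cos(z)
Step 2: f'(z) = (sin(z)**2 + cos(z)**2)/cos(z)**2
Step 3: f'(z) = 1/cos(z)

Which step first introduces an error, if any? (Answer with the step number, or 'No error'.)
Step 3

Step 3 is incorrect due to a wrong exponent.
The step shows: 1/cos(z)
The correct value should be: cos(z)**(-2)

Explanation: The exponent -2 on cos(z) was incorrectly written as -1: the term cos(z)**(-2) was incorrectly written as 1/cos(z)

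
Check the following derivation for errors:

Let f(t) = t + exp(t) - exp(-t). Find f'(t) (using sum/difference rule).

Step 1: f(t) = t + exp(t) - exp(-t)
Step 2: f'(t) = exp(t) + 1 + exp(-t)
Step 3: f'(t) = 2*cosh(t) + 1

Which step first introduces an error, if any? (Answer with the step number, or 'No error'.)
No error

All steps in this derivation are correct.
The final answer f'(t) = 2*cosh(t) + 1 is valid.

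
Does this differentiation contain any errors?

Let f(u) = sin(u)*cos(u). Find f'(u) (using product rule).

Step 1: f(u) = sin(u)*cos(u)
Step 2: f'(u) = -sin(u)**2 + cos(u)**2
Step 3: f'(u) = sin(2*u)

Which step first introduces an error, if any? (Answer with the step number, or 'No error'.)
Step 3

Step 3 is incorrect due to a wrong trig function.
The step shows: sin(2*u)
The correct value should be: cos(2*u)

Explanation: cos(2*u) was incorrectly written as sin(2*u): the term cos(2*u) was incorrectly written as sin(2*u)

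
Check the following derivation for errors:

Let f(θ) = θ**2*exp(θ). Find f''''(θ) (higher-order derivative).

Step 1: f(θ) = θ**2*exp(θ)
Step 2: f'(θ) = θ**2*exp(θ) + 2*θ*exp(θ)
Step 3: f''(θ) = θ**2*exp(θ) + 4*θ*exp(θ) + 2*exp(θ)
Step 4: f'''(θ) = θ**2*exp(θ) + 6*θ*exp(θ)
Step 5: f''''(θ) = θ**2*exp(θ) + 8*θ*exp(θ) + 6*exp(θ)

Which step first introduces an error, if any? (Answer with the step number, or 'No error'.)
Step 4

Step 4 is incorrect due to a dropped term.
The step shows: θ**2*exp(θ) + 6*θ*exp(θ)
The correct value should be: θ**2*exp(θ) + 6*θ*exp(θ) + 6*exp(θ)

Explanation: A term was dropped: the term 6*exp(θ) was incorrectly omitted
The later steps are derived from this incorrect expression, so the error originates in Step 4.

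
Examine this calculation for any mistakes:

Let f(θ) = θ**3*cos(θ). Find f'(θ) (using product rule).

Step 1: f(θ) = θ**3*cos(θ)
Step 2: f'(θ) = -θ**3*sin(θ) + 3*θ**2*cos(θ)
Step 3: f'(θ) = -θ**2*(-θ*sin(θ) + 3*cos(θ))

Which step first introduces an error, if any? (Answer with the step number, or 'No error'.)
Step 3

Step 3 is incorrect due to a sign flip.
The step shows: -θ**2*(-θ*sin(θ) + 3*cos(θ))
The correct value should be: θ**2*(-θ*sin(θ) + 3*cos(θ))

Explanation: The sign of the whole expression was flipped: the term θ**2*(-θ*sin(θ) + 3*cos(θ)) was incorrectly written as -θ**2*(-θ*sin(θ) + 3*cos(θ))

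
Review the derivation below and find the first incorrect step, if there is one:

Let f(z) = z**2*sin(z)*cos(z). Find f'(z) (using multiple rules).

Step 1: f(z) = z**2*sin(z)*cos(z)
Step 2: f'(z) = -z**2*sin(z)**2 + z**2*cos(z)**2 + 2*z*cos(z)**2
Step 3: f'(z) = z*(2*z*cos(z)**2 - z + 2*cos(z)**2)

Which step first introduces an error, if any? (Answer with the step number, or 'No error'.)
Step 2

Step 2 is incorrect due to a wrong trig function.
The step shows: -z**2*sin(z)**2 + z**2*cos(z)**2 + 2*z*cos(z)**2
The correct value should be: -z**2*sin(z)**2 + z**2*cos(z)**2 + 2*z*sin(z)*cos(z)

Explanation: sin(z) was incorrectly written as cos(z): the term 2*z*sin(z)*cos(z) was incorrectly written as 2*z*cos(z)**2
The later steps are derived from this incorrect expression, so the error originates in Step 2.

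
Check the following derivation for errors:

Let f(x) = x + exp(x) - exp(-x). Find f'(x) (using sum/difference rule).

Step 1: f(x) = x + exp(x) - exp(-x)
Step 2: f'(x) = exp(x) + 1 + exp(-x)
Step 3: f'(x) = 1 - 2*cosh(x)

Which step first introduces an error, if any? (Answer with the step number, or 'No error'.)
Step 3

Step 3 is incorrect due to a sign flip.
The step shows: 1 - 2*cosh(x)
The correct value should be: 2*cosh(x) + 1

Explanation: The sign of one term was flipped: the term 2*cosh(x) was incorrectly written as -2*cosh(x)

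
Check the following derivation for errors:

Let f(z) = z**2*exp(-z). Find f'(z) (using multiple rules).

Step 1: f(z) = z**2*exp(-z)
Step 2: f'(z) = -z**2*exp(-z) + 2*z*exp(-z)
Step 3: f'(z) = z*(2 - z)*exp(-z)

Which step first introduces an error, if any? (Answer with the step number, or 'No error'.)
No error

All steps in this derivation are correct.
The final answer f'(z) = z*(2 - z)*exp(-z) is valid.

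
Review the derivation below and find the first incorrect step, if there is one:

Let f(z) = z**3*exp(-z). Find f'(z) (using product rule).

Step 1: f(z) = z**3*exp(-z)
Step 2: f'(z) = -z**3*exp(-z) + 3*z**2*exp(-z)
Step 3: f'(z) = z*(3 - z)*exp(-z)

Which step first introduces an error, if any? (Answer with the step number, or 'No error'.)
Step 3

Step 3 is incorrect due to a wrong exponent.
The step shows: z*(3 - z)*exp(-z)
The correct value should be: z**2*(3 - z)*exp(-z)

Explanation: The exponent 2 on z was incorrectly written as 1: the term z**2*(3 - z)*exp(-z) was incorrectly written as z*(3 - z)*exp(-z)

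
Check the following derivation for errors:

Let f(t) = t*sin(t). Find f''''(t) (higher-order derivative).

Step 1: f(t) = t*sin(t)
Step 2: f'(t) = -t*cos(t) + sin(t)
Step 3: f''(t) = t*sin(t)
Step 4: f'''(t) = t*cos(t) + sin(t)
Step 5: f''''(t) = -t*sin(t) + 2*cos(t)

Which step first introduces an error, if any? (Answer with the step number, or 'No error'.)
Step 2

Step 2 is incorrect due to a sign flip.
The step shows: -t*cos(t) + sin(t)
The correct value should be: t*cos(t) + sin(t)

Explanation: The sign of one term was flipped: the term t*cos(t) was incorrectly written as -t*cos(t)
The later steps are derived from this incorrect expression, so the error originates in Step 2.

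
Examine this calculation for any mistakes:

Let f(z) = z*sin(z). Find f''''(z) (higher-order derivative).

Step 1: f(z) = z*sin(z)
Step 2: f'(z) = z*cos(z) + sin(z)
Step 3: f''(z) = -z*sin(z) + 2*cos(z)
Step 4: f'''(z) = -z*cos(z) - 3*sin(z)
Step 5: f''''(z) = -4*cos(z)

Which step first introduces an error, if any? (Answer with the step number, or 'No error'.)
Step 5

Step 5 is incorrect due to a dropped term.
The step shows: -4*cos(z)
The correct value should be: z*sin(z) - 4*cos(z)

Explanation: A term was dropped: the term z*sin(z) was incorrectly omitted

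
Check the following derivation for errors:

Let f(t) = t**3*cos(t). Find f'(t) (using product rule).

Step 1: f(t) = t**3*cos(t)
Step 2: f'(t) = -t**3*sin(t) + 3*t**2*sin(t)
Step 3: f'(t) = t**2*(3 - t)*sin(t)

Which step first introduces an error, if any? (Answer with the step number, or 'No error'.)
Step 2

Step 2 is incorrect due to a wrong trig function.
The step shows: -t**3*sin(t) + 3*t**2*sin(t)
The correct value should be: -t**3*sin(t) + 3*t**2*cos(t)

Explanation: cos(t) was incorrectly written as sin(t): the term 3*t**2*cos(t) was incorrectly written as 3*t**2*sin(t)
The later steps are derived from this incorrect expression, so the error originates in Step 2.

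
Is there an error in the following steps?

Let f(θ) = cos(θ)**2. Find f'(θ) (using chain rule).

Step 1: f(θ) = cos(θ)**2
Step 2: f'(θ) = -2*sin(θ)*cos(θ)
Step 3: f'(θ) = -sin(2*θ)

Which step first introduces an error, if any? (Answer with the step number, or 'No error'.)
No error

All steps in this derivation are correct.
The final answer f'(θ) = -sin(2*θ) is valid.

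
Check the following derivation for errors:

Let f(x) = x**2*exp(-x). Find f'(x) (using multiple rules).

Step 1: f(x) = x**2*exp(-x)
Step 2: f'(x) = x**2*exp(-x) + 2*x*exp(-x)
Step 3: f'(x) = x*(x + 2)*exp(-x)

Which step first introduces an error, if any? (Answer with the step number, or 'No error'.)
Step 2

Step 2 is incorrect due to a sign flip.
The step shows: x**2*exp(-x) + 2*x*exp(-x)
The correct value should be: -x**2*exp(-x) + 2*x*exp(-x)

Explanation: The sign of one term was flipped: the term -x**2*exp(-x) was incorrectly written as x**2*exp(-x)
The later steps are derived from this incorrect expression, so the error originates in Step 2.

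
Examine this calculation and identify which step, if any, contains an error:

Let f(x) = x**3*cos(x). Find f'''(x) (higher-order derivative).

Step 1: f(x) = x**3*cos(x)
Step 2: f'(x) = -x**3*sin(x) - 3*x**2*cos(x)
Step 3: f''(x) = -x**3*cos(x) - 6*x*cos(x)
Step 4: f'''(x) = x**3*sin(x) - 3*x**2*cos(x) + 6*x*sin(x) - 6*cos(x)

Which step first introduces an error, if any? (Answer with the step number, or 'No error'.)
Step 2

Step 2 is incorrect due to a sign flip.
The step shows: -x**3*sin(x) - 3*x**2*cos(x)
The correct value should be: -x**3*sin(x) + 3*x**2*cos(x)

Explanation: The sign of one term was flipped: the term 3*x**2*cos(x) was incorrectly written as -3*x**2*cos(x)
The later steps are derived from this incorrect expression, so the error originates in Step 2.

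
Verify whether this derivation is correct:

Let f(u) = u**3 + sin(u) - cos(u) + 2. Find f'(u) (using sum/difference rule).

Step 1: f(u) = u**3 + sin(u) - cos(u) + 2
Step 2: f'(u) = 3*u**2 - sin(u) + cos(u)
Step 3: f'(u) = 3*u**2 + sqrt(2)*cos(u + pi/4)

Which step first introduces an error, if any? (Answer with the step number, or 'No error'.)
Step 2

Step 2 is incorrect due to a sign flip.
The step shows: 3*u**2 - sin(u) + cos(u)
The correct value should be: 3*u**2 + sin(u) + cos(u)

Explanation: The sign of one term was flipped: the term sin(u) was incorrectly written as -sin(u)
The later steps are derived from this incorrect expression, so the error originates in Step 2.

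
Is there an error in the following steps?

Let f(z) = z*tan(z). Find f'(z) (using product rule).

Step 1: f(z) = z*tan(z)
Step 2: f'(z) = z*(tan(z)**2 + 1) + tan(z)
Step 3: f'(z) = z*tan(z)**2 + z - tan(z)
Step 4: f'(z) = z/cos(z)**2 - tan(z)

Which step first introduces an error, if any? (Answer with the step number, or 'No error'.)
Step 3

Step 3 is incorrect due to a sign flip.
The step shows: z*tan(z)**2 + z - tan(z)
The correct value should be: z*tan(z)**2 + z + tan(z)

Explanation: The sign of one term was flipped: the term tan(z) was incorrectly written as -tan(z)
The later steps are derived from this incorrect expression, so the error originates in Step 3.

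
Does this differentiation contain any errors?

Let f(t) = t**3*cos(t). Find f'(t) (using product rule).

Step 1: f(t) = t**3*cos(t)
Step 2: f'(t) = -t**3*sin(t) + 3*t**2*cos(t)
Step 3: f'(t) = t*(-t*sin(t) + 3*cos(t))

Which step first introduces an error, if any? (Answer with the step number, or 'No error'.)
Step 3

Step 3 is incorrect due to a wrong exponent.
The step shows: t*(-t*sin(t) + 3*cos(t))
The correct value should be: t**2*(-t*sin(t) + 3*cos(t))

Explanation: The exponent 2 on t was incorrectly written as 1: the term t**2*(-t*sin(t) + 3*cos(t)) was incorrectly written as t*(-t*sin(t) + 3*cos(t))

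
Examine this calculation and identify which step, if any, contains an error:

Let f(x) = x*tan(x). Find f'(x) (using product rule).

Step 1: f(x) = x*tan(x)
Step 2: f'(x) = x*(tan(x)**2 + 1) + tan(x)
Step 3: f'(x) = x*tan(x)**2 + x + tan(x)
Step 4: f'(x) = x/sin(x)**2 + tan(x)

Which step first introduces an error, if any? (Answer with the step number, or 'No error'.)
Step 4

Step 4 is incorrect due to a wrong trig function.
The step shows: x/sin(x)**2 + tan(x)
The correct value should be: x/cos(x)**2 + tan(x)

Explanation: cos(x) was incorrectly written as sin(x): the term x/cos(x)**2 was incorrectly written as x/sin(x)**2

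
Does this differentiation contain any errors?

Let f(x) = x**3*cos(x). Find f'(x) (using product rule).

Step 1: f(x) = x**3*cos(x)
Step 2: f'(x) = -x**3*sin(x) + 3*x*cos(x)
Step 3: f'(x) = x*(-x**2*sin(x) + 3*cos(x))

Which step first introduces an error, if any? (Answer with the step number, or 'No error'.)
Step 2

Step 2 is incorrect due to a wrong exponent.
The step shows: -x**3*sin(x) + 3*x*cos(x)
The correct value should be: -x**3*sin(x) + 3*x**2*cos(x)

Explanation: The exponent 2 on x was incorrectly written as 1: the term 3*x**2*cos(x) was incorrectly written as 3*x*cos(x)
The later steps are derived from this incorrect expression, so the error originates in Step 2.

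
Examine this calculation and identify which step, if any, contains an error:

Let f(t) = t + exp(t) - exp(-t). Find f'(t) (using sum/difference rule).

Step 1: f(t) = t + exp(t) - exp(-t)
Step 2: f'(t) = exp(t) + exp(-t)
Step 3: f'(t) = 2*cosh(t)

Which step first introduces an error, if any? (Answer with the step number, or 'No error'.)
Step 2

Step 2 is incorrect due to a dropped term.
The step shows: exp(t) + exp(-t)
The correct value should be: exp(t) + 1 + exp(-t)

Explanation: A term was dropped: the term 1 was incorrectly omitted
The later steps are derived from this incorrect expression, so the error originates in Step 2.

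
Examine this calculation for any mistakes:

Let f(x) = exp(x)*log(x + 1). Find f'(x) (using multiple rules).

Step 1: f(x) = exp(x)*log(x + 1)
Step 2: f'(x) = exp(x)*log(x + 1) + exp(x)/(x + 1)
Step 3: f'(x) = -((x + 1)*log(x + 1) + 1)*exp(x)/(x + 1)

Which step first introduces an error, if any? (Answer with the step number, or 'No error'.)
Step 3

Step 3 is incorrect due to a sign flip.
The step shows: -((x + 1)*log(x + 1) + 1)*exp(x)/(x + 1)
The correct value should be: ((x + 1)*log(x + 1) + 1)*exp(x)/(x + 1)

Explanation: The sign of the whole expression was flipped: the term ((x + 1)*log(x + 1) + 1)*exp(x)/(x + 1) was incorrectly written as -((x + 1)*log(x + 1) + 1)*exp(x)/(x + 1)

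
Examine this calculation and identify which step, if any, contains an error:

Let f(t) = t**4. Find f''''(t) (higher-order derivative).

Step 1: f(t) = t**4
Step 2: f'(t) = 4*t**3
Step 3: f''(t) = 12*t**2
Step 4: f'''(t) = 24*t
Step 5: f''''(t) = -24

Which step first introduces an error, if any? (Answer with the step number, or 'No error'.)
Step 5

Step 5 is incorrect due to a sign flip.
The step shows: -24
The correct value should be: 24

Explanation: The sign of the whole expression was flipped: the term 24 was incorrectly written as -24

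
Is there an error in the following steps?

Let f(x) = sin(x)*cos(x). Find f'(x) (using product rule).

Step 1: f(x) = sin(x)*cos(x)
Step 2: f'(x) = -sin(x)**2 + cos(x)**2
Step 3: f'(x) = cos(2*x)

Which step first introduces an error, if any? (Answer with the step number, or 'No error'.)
No error

All steps in this derivation are correct.
The final answer f'(x) = cos(2*x) is valid.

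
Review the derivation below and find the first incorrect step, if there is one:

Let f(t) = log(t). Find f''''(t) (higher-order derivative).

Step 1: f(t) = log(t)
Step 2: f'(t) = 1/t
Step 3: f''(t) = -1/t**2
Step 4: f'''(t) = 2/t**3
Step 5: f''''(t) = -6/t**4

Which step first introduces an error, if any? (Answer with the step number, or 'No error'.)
No error

All steps in this derivation are correct.
The final answer f''''(t) = -6/t**4 is valid.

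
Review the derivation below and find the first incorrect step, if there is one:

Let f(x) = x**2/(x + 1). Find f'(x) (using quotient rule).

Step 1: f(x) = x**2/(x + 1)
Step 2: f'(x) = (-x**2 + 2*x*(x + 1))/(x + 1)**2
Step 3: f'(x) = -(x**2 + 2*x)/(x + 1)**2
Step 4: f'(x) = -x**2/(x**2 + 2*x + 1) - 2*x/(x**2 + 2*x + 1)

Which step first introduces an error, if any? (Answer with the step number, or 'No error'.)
Step 3

Step 3 is incorrect due to a sign flip.
The step shows: -(x**2 + 2*x)/(x + 1)**2
The correct value should be: (x**2 + 2*x)/(x + 1)**2

Explanation: The sign of the whole expression was flipped: the term (x**2 + 2*x)/(x + 1)**2 was incorrectly written as -(x**2 + 2*x)/(x + 1)**2
The later steps are derived from this incorrect expression, so the error originates in Step 3.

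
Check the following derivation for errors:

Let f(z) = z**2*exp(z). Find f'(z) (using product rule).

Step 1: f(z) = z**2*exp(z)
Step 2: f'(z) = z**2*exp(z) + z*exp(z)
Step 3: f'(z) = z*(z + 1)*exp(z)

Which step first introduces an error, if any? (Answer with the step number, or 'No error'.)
Step 2

Step 2 is incorrect due to a wrong coefficient.
The step shows: z**2*exp(z) + z*exp(z)
The correct value should be: z**2*exp(z) + 2*z*exp(z)

Explanation: The coefficient 2 was incorrectly written as 1: the term 2*z*exp(z) was incorrectly written as z*exp(z)
The later steps are derived from this incorrect expression, so the error originates in Step 2.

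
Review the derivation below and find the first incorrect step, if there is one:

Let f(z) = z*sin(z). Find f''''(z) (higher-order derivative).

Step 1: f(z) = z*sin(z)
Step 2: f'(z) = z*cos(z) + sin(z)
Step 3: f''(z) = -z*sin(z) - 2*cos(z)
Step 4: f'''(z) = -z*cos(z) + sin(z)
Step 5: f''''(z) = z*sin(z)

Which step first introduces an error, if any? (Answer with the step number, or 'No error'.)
Step 3

Step 3 is incorrect due to a sign flip.
The step shows: -z*sin(z) - 2*cos(z)
The correct value should be: -z*sin(z) + 2*cos(z)

Explanation: The sign of one term was flipped: the term 2*cos(z) was incorrectly written as -2*cos(z)
The later steps are derived from this incorrect expression, so the error originates in Step 3.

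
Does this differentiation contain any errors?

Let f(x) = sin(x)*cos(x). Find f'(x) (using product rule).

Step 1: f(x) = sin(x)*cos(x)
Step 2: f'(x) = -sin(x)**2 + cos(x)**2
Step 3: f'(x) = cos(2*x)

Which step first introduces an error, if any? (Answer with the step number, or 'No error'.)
No error

All steps in this derivation are correct.
The final answer f'(x) = cos(2*x) is valid.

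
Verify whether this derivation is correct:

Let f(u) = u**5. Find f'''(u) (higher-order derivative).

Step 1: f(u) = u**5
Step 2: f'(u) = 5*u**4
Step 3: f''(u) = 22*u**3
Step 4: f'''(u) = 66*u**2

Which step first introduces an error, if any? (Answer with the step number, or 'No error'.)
Step 3

Step 3 is incorrect due to a wrong coefficient.
The step shows: 22*u**3
The correct value should be: 20*u**3

Explanation: The coefficient 20 was incorrectly written as 22: the term 20*u**3 was incorrectly written as 22*u**3
The later steps are derived from this incorrect expression, so the error originates in Step 3.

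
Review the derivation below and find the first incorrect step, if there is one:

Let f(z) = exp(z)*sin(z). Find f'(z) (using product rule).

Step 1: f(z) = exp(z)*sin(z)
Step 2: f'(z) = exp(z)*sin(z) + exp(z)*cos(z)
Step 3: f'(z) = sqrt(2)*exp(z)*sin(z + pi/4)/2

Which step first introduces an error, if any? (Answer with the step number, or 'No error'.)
Step 3

Step 3 is incorrect due to a wrong exponent.
The step shows: sqrt(2)*exp(z)*sin(z + pi/4)/2
The correct value should be: sqrt(2)*exp(z)*sin(z + pi/4)

Explanation: The exponent 1/2 on 2 was incorrectly written as -1/2: the term sqrt(2)*exp(z)*sin(z + pi/4) was incorrectly written as sqrt(2)*exp(z)*sin(z + pi/4)/2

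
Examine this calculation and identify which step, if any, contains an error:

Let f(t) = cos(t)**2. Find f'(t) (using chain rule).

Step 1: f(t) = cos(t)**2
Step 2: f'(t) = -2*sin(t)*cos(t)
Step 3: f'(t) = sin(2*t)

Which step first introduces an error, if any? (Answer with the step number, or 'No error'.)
Step 3

Step 3 is incorrect due to a sign flip.
The step shows: sin(2*t)
The correct value should be: -sin(2*t)

Explanation: The sign of the whole expression was flipped: the term -sin(2*t) was incorrectly written as sin(2*t)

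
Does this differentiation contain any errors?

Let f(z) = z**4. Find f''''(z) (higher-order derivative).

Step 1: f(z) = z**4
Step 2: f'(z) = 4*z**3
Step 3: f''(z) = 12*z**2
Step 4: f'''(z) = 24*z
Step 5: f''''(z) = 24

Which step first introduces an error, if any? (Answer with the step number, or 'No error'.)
No error

All steps in this derivation are correct.
The final answer f''''(z) = 24 is valid.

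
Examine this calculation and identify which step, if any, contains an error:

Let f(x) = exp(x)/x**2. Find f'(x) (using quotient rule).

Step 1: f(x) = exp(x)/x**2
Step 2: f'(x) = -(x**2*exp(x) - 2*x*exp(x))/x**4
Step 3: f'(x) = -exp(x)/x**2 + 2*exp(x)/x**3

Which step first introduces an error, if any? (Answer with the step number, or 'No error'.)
Step 2

Step 2 is incorrect due to a sign flip.
The step shows: -(x**2*exp(x) - 2*x*exp(x))/x**4
The correct value should be: (x**2*exp(x) - 2*x*exp(x))/x**4

Explanation: The sign of the whole expression was flipped: the term (x**2*exp(x) - 2*x*exp(x))/x**4 was incorrectly written as -(x**2*exp(x) - 2*x*exp(x))/x**4
The later steps are derived from this incorrect expression, so the error originates in Step 2.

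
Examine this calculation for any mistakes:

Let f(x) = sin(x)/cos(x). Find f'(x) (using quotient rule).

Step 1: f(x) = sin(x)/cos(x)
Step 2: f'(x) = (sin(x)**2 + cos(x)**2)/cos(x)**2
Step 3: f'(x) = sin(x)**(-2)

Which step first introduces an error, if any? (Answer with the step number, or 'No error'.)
Step 3

Step 3 is incorrect due to a wrong trig function.
The step shows: sin(x)**(-2)
The correct value should be: cos(x)**(-2)

Explanation: cos(x) was incorrectly written as sin(x): the term cos(x)**(-2) was incorrectly written as sin(x)**(-2)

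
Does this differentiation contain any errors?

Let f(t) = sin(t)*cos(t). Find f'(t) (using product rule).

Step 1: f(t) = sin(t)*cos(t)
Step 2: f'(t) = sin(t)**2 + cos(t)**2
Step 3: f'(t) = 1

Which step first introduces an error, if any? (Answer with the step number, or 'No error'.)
Step 2

Step 2 is incorrect due to a sign flip.
The step shows: sin(t)**2 + cos(t)**2
The correct value should be: -sin(t)**2 + cos(t)**2

Explanation: The sign of one term was flipped: the term -sin(t)**2 was incorrectly written as sin(t)**2
The later steps are derived from this incorrect expression, so the error originates in Step 2.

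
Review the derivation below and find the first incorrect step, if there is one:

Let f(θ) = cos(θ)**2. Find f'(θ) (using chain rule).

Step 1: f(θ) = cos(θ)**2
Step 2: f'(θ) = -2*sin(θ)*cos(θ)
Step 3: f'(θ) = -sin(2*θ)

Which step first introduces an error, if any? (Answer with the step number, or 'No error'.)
No error

All steps in this derivation are correct.
The final answer f'(θ) = -sin(2*θ) is valid.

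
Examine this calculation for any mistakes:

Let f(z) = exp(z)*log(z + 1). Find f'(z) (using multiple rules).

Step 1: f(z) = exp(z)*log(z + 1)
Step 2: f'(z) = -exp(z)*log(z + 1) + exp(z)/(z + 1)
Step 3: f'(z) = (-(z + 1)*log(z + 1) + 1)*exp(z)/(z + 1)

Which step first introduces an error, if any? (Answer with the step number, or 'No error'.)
Step 2

Step 2 is incorrect due to a sign flip.
The step shows: -exp(z)*log(z + 1) + exp(z)/(z + 1)
The correct value should be: exp(z)*log(z + 1) + exp(z)/(z + 1)

Explanation: The sign of one term was flipped: the term exp(z)*log(z + 1) was incorrectly written as -exp(z)*log(z + 1)
The later steps are derived from this incorrect expression, so the error originates in Step 2.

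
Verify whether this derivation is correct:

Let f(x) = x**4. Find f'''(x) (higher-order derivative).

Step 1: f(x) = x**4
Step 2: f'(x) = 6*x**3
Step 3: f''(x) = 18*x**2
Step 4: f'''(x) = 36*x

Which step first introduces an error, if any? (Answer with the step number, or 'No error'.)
Step 2

Step 2 is incorrect due to a wrong coefficient.
The step shows: 6*x**3
The correct value should be: 4*x**3

Explanation: The coefficient 4 was incorrectly written as 6: the term 4*x**3 was incorrectly written as 6*x**3
The later steps are derived from this incorrect expression, so the error originates in Step 2.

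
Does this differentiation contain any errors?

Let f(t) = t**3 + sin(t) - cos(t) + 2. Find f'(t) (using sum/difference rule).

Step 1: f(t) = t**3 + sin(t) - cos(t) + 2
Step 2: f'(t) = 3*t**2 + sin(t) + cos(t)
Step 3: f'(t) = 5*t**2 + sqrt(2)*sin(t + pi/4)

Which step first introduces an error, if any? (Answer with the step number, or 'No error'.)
Step 3

Step 3 is incorrect due to a wrong coefficient.
The step shows: 5*t**2 + sqrt(2)*sin(t + pi/4)
The correct value should be: 3*t**2 + sqrt(2)*sin(t + pi/4)

Explanation: The coefficient 3 was incorrectly written as 5: the term 3*t**2 was incorrectly written as 5*t**2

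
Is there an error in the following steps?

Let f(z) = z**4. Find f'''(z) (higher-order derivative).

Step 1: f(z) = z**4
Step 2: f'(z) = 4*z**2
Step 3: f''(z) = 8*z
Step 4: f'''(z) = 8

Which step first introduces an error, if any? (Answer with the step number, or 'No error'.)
Step 2

Step 2 is incorrect due to a wrong exponent.
The step shows: 4*z**2
The correct value should be: 4*z**3

Explanation: The exponent 3 on z was incorrectly written as 2: the term 4*z**3 was incorrectly written as 4*z**2
The later steps are derived from this incorrect expression, so the error originates in Step 2.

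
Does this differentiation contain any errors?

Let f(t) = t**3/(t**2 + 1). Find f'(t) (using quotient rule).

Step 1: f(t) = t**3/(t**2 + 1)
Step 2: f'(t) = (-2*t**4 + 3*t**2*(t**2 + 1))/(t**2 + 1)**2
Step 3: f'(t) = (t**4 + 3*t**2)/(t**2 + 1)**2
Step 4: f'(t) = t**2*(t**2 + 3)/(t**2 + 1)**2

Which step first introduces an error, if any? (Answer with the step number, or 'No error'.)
No error

All steps in this derivation are correct.
The final answer f'(t) = t**2*(t**2 + 3)/(t**2 + 1)**2 is valid.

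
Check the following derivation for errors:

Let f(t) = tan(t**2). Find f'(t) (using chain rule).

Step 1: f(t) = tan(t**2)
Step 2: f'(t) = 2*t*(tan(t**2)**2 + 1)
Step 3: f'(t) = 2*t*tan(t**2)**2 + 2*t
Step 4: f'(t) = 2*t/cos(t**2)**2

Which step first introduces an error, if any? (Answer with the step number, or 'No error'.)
No error

All steps in this derivation are correct.
The final answer f'(t) = 2*t/cos(t**2)**2 is valid.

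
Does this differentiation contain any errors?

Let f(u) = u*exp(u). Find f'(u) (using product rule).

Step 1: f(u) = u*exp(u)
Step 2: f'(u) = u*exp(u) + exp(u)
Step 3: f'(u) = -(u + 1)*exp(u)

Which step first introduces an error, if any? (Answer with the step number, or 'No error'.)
Step 3

Step 3 is incorrect due to a sign flip.
The step shows: -(u + 1)*exp(u)
The correct value should be: (u + 1)*exp(u)

Explanation: The sign of the whole expression was flipped: the term (u + 1)*exp(u) was incorrectly written as -(u + 1)*exp(u)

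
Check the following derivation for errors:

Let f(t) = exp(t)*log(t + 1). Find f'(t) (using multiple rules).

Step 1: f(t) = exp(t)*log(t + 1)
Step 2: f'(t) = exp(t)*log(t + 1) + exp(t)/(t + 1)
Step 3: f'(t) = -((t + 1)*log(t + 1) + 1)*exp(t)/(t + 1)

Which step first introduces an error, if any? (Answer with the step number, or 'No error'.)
Step 3

Step 3 is incorrect due to a sign flip.
The step shows: -((t + 1)*log(t + 1) + 1)*exp(t)/(t + 1)
The correct value should be: ((t + 1)*log(t + 1) + 1)*exp(t)/(t + 1)

Explanation: The sign of the whole expression was flipped: the term ((t + 1)*log(t + 1) + 1)*exp(t)/(t + 1) was incorrectly written as -((t + 1)*log(t + 1) + 1)*exp(t)/(t + 1)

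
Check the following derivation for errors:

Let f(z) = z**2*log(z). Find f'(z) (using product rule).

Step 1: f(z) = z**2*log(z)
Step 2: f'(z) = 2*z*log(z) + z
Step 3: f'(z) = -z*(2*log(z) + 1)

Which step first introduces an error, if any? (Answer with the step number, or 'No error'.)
Step 3

Step 3 is incorrect due to a sign flip.
The step shows: -z*(2*log(z) + 1)
The correct value should be: z*(2*log(z) + 1)

Explanation: The sign of the whole expression was flipped: the term z*(2*log(z) + 1) was incorrectly written as -z*(2*log(z) + 1)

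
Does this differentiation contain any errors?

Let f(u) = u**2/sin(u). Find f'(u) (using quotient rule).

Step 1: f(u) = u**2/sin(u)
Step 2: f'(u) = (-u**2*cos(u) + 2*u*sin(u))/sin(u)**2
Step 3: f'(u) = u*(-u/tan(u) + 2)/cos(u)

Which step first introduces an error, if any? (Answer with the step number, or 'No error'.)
Step 3

Step 3 is incorrect due to a wrong trig function.
The step shows: u*(-u/tan(u) + 2)/cos(u)
The correct value should be: u*(-u/tan(u) + 2)/sin(u)

Explanation: sin(u) was incorrectly written as cos(u): the term u*(-u/tan(u) + 2)/sin(u) was incorrectly written as u*(-u/tan(u) + 2)/cos(u)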